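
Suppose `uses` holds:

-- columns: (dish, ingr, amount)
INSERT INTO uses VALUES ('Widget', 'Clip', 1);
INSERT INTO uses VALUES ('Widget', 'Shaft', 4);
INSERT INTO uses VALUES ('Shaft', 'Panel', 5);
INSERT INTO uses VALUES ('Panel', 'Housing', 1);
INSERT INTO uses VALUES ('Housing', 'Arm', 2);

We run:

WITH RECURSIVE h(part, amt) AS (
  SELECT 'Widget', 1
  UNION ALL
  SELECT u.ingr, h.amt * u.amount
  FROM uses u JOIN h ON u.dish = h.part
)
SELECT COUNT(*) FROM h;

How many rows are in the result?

Base: (Widget, amt=1).
Iteration 1: components of {Widget} -> Clip = 1*1 = 1, Shaft = 1*4 = 4.
Iteration 2: components of {Clip,Shaft} -> Panel = 4*5 = 20.
Iteration 3: components of {Panel} -> Housing = 20*1 = 20.
Iteration 4: components of {Housing} -> Arm = 20*2 = 40.
Iteration 5: no further components; recursion stops.
Total rows emitted: 6.

6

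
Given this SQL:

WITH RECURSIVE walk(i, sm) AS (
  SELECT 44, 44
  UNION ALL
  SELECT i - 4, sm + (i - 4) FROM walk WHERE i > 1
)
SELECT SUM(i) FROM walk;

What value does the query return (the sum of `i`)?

Base: i=44, sm=44.
Iteration 1: 44 > 1 holds -> i = 44 - 4 = 40, sm = 44 + 40 = 84.
Iteration 2: 40 > 1 holds -> i = 40 - 4 = 36, sm = 84 + 36 = 120.
Iteration 3: 36 > 1 holds -> i = 36 - 4 = 32, sm = 120 + 32 = 152.
Iteration 4: 32 > 1 holds -> i = 32 - 4 = 28, sm = 152 + 28 = 180.
Iteration 5: 28 > 1 holds -> i = 28 - 4 = 24, sm = 180 + 24 = 204.
Iteration 6: 24 > 1 holds -> i = 24 - 4 = 20, sm = 204 + 20 = 224.
Iteration 7: 20 > 1 holds -> i = 20 - 4 = 16, sm = 224 + 16 = 240.
Iteration 8: 16 > 1 holds -> i = 16 - 4 = 12, sm = 240 + 12 = 252.
Iteration 9: 12 > 1 holds -> i = 12 - 4 = 8, sm = 252 + 8 = 260.
Iteration 10: 8 > 1 holds -> i = 8 - 4 = 4, sm = 260 + 4 = 264.
Iteration 11: 4 > 1 holds -> i = 4 - 4 = 0, sm = 264 + 0 = 264.
Iteration 12: 0 > 1 fails; recursion stops.
SUM(i) = 44 + 40 + 36 + 32 + 28 + 24 + 20 + 16 + 12 + 8 + 4 + 0 = 264.

264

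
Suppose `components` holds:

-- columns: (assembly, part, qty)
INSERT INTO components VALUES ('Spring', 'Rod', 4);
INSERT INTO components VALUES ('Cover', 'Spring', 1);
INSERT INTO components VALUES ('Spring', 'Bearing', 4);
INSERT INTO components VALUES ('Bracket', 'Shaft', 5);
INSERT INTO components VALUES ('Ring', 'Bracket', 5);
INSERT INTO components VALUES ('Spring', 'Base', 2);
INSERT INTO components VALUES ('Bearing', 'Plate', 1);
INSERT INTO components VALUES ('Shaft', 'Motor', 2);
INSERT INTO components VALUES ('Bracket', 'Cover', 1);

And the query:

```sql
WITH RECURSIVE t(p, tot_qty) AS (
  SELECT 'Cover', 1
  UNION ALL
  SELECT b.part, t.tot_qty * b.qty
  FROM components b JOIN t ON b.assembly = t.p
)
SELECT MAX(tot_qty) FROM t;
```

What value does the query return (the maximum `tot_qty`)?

Base: (Cover, tot_qty=1).
Iteration 1: components of {Cover} -> Spring = 1*1 = 1.
Iteration 2: components of {Spring} -> Base = 1*2 = 2, Bearing = 1*4 = 4, Rod = 1*4 = 4.
Iteration 3: components of {Base,Bearing,Rod} -> Plate = 4*1 = 4.
Iteration 4: no further components; recursion stops.
tot_qty values: 1, 1, 4, 2, 4, 4; the maximum is 4.

4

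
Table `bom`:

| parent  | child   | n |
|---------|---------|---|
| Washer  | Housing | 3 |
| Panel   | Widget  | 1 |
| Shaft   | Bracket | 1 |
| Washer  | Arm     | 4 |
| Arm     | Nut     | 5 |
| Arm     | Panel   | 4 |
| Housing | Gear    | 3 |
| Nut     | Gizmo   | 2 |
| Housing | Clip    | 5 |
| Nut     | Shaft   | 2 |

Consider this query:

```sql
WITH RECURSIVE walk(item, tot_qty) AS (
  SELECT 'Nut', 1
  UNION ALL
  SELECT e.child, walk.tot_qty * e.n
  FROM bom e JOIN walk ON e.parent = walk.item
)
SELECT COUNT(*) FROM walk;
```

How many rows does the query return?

Base: (Nut, tot_qty=1).
Iteration 1: components of {Nut} -> Gizmo = 1*2 = 2, Shaft = 1*2 = 2.
Iteration 2: components of {Gizmo,Shaft} -> Bracket = 2*1 = 2.
Iteration 3: no further components; recursion stops.
Total rows emitted: 4.

4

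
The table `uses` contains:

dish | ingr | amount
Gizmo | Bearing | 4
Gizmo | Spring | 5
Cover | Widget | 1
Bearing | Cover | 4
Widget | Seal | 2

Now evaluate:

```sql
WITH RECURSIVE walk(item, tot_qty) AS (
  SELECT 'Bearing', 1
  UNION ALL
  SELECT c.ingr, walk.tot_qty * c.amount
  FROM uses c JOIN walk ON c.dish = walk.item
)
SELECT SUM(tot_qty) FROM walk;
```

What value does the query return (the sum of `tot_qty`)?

17

Base: (Bearing, tot_qty=1).
Iteration 1: components of {Bearing} -> Cover = 1*4 = 4.
Iteration 2: components of {Cover} -> Widget = 4*1 = 4.
Iteration 3: components of {Widget} -> Seal = 4*2 = 8.
Iteration 4: no further components; recursion stops.
SUM(tot_qty) = 1 + 4 + 4 + 8 = 17.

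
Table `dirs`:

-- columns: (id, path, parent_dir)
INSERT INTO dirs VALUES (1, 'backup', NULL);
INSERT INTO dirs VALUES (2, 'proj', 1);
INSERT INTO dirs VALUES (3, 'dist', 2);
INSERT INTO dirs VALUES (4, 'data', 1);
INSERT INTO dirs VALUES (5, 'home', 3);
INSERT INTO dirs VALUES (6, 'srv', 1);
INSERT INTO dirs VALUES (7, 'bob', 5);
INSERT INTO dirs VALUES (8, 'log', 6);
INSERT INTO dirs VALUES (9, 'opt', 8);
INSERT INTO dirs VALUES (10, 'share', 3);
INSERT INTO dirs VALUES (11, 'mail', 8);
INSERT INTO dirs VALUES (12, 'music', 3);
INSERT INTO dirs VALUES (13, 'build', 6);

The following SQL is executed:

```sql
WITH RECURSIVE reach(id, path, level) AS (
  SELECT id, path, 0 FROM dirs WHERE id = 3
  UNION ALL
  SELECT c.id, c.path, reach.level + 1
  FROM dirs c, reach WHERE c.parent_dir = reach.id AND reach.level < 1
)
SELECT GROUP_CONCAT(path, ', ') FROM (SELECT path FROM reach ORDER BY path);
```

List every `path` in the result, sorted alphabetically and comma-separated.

Base: id=3 (dist) at level 0.
Iteration 1: rows with parent_dir in {3} -> home (id 5, level 1), share (id 10, level 1), music (id 12, level 1).
Iteration 2: level < 1 fails for all current rows; recursion stops.

dist, home, music, share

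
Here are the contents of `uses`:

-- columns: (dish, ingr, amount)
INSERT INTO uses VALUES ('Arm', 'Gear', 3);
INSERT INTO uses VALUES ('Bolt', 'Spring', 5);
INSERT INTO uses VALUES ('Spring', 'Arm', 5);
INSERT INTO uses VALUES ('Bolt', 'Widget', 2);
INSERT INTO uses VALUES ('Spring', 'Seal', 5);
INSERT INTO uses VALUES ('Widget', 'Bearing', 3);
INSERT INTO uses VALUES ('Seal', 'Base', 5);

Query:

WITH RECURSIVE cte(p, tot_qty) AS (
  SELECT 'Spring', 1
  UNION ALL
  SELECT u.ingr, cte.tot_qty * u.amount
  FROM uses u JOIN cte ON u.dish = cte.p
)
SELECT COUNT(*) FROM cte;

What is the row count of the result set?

Base: (Spring, tot_qty=1).
Iteration 1: components of {Spring} -> Arm = 1*5 = 5, Seal = 1*5 = 5.
Iteration 2: components of {Arm,Seal} -> Base = 5*5 = 25, Gear = 5*3 = 15.
Iteration 3: no further components; recursion stops.
Total rows emitted: 5.

5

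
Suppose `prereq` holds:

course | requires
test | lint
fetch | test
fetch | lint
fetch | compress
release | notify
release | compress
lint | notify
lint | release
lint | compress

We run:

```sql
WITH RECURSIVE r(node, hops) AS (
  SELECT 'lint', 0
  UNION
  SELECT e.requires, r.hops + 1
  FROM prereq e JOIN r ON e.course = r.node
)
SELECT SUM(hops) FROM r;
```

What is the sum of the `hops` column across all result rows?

Base: (lint, hops=0).
Iteration 1: edges from {lint} -> (compress, hops=1), (notify, hops=1), (release, hops=1).
Iteration 2: edges from {compress,notify,release} -> (compress, hops=2), (notify, hops=2).
Iteration 3: no outgoing edges from {compress,notify}; recursion stops.
SUM(hops) = 0 + 1 + 1 + 1 + 2 + 2 = 7.

7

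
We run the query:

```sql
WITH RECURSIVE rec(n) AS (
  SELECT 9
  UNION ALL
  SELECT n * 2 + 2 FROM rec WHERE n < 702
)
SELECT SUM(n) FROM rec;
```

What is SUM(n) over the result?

1383

Base: n=9.
Iteration 1: 9 < 702 holds -> n = 9 * 2 + 2 = 20.
Iteration 2: 20 < 702 holds -> n = 20 * 2 + 2 = 42.
Iteration 3: 42 < 702 holds -> n = 42 * 2 + 2 = 86.
Iteration 4: 86 < 702 holds -> n = 86 * 2 + 2 = 174.
Iteration 5: 174 < 702 holds -> n = 174 * 2 + 2 = 350.
Iteration 6: 350 < 702 holds -> n = 350 * 2 + 2 = 702.
Iteration 7: 702 < 702 fails; recursion stops.
SUM(n) = 9 + 20 + 42 + 86 + 174 + 350 + 702 = 1383.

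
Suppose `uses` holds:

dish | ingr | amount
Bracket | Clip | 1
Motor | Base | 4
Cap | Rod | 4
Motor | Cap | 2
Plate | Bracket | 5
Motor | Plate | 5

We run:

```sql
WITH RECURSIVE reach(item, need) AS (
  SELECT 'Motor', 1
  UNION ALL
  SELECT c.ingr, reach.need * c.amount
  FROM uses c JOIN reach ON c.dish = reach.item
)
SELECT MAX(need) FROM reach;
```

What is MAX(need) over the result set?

Base: (Motor, need=1).
Iteration 1: components of {Motor} -> Base = 1*4 = 4, Cap = 1*2 = 2, Plate = 1*5 = 5.
Iteration 2: components of {Base,Cap,Plate} -> Bracket = 5*5 = 25, Rod = 2*4 = 8.
Iteration 3: components of {Bracket,Rod} -> Clip = 25*1 = 25.
Iteration 4: no further components; recursion stops.
need values: 1, 4, 5, 2, 25, 8, 25; the maximum is 25.

25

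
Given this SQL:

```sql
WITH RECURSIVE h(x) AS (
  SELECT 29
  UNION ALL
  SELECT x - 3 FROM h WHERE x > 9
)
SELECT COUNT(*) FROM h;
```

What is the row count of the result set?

8

Base: x=29.
Iteration 1: 29 > 9 holds -> x = 29 - 3 = 26.
Iteration 2: 26 > 9 holds -> x = 26 - 3 = 23.
Iteration 3: 23 > 9 holds -> x = 23 - 3 = 20.
Iteration 4: 20 > 9 holds -> x = 20 - 3 = 17.
Iteration 5: 17 > 9 holds -> x = 17 - 3 = 14.
Iteration 6: 14 > 9 holds -> x = 14 - 3 = 11.
Iteration 7: 11 > 9 holds -> x = 11 - 3 = 8.
Iteration 8: 8 > 9 fails; recursion stops.
Total rows emitted: 8.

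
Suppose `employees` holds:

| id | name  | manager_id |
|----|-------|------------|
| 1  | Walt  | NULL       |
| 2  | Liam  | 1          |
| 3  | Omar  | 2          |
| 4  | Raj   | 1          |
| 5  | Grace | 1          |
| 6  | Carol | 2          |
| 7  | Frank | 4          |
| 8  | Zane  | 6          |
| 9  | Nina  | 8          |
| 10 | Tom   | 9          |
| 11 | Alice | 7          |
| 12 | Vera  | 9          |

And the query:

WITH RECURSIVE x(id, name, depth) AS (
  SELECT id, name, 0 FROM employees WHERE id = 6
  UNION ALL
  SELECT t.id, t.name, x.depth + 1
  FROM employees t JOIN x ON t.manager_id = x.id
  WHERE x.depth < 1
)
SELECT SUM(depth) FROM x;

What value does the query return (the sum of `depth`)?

1

Base: id=6 (Carol) at depth 0.
Iteration 1: rows with manager_id in {6} -> Zane (id 8, depth 1).
Iteration 2: depth < 1 fails for all current rows; recursion stops.
SUM(depth) = 0 + 1 = 1.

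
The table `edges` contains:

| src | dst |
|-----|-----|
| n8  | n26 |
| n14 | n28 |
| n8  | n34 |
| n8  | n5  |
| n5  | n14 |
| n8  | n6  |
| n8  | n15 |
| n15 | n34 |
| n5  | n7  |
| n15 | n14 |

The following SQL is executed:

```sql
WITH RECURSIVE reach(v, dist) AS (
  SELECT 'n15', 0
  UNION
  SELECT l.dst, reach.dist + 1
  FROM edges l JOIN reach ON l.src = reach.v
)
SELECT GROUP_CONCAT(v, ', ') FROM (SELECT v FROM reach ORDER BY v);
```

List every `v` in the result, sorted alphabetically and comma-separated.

n14, n15, n28, n34

Base: (n15, dist=0).
Iteration 1: edges from {n15} -> (n14, dist=1), (n34, dist=1).
Iteration 2: edges from {n14,n34} -> (n28, dist=2).
Iteration 3: no outgoing edges from {n28}; recursion stops.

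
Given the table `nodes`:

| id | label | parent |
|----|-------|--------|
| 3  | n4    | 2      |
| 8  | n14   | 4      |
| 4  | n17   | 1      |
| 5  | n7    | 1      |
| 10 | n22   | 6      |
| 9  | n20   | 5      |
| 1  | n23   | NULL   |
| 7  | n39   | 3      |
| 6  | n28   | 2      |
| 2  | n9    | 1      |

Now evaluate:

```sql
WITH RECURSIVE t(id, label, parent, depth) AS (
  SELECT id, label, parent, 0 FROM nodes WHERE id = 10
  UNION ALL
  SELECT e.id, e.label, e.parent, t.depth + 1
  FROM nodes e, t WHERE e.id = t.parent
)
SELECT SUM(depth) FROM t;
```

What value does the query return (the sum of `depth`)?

Base: id=10 (n22), parent=6, depth 0.
Iteration 1: join on id=6 -> n28 (id 6, parent=2, depth 1).
Iteration 2: join on id=2 -> n9 (id 2, parent=1, depth 2).
Iteration 3: join on id=1 -> n23 (id 1, parent=NULL, depth 3).
Iteration 4: parent is NULL; no match; recursion stops.
SUM(depth) = 0 + 1 + 2 + 3 = 6.

6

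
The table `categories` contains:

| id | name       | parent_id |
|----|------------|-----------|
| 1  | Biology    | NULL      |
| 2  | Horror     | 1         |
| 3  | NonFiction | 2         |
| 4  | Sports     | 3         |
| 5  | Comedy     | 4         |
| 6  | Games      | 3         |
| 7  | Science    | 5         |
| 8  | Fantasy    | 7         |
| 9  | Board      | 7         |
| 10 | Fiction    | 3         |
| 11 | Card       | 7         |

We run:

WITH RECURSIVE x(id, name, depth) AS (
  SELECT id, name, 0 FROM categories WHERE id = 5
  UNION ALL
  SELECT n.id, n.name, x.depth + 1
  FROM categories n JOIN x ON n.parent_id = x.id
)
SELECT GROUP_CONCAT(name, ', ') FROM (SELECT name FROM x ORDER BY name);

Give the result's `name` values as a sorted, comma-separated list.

Base: id=5 (Comedy) at depth 0.
Iteration 1: rows with parent_id in {5} -> Science (id 7, depth 1).
Iteration 2: rows with parent_id in {7} -> Fantasy (id 8, depth 2), Board (id 9, depth 2), Card (id 11, depth 2).
Iteration 3: no rows with parent_id in {8,9,11}; recursion stops.

Board, Card, Comedy, Fantasy, Science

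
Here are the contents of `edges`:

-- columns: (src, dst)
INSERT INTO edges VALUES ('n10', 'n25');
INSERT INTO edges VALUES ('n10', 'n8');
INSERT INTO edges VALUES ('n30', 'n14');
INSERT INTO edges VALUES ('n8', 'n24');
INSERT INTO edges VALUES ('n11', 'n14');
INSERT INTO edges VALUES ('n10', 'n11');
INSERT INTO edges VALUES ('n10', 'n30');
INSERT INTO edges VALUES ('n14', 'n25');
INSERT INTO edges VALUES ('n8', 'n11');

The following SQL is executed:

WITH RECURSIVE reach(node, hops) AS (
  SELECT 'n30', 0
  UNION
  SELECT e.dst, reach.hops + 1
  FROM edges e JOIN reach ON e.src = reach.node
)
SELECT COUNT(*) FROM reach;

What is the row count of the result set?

3

Base: (n30, hops=0).
Iteration 1: edges from {n30} -> (n14, hops=1).
Iteration 2: edges from {n14} -> (n25, hops=2).
Iteration 3: no outgoing edges from {n25}; recursion stops.
Total rows emitted: 3.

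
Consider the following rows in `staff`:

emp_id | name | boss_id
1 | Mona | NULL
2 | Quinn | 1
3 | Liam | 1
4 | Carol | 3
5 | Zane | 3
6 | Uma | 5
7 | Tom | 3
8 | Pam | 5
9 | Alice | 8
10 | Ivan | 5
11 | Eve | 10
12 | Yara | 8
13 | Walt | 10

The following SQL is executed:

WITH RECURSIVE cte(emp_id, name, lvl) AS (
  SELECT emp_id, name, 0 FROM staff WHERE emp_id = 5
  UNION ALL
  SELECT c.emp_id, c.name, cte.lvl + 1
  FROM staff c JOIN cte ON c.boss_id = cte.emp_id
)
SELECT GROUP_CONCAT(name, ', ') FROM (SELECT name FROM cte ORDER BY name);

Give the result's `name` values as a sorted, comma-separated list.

Alice, Eve, Ivan, Pam, Uma, Walt, Yara, Zane

Base: emp_id=5 (Zane) at lvl 0.
Iteration 1: rows with boss_id in {5} -> Uma (id 6, lvl 1), Pam (id 8, lvl 1), Ivan (id 10, lvl 1).
Iteration 2: rows with boss_id in {6,8,10} -> Alice (id 9, lvl 2), Eve (id 11, lvl 2), Yara (id 12, lvl 2), Walt (id 13, lvl 2).
Iteration 3: no rows with boss_id in {9,11,12,13}; recursion stops.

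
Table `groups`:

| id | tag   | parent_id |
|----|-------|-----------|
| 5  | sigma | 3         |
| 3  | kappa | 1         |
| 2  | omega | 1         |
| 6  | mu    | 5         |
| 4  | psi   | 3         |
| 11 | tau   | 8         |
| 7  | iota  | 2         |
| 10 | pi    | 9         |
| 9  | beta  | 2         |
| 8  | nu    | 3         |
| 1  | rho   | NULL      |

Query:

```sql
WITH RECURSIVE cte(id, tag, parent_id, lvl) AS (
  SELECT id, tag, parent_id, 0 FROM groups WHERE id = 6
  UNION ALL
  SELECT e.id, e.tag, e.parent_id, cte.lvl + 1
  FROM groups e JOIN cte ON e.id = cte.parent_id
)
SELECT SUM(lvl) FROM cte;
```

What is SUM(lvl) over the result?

6

Base: id=6 (mu), parent_id=5, lvl 0.
Iteration 1: join on id=5 -> sigma (id 5, parent_id=3, lvl 1).
Iteration 2: join on id=3 -> kappa (id 3, parent_id=1, lvl 2).
Iteration 3: join on id=1 -> rho (id 1, parent_id=NULL, lvl 3).
Iteration 4: parent_id is NULL; no match; recursion stops.
SUM(lvl) = 0 + 1 + 2 + 3 = 6.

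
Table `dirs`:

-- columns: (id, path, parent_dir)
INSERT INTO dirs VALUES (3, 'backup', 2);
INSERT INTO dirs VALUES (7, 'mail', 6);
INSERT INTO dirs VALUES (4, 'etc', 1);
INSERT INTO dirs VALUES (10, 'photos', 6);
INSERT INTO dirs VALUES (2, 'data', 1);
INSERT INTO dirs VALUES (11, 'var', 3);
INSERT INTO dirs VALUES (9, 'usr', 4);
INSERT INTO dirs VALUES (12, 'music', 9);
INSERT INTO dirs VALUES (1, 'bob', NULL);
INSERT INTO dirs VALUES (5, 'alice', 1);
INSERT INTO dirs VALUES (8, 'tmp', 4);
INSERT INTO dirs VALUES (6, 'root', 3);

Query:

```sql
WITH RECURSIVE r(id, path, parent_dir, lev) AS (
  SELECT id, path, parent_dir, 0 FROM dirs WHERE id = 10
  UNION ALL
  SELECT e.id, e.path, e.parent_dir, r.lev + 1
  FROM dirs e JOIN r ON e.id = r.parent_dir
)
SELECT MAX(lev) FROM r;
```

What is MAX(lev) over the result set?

4

Base: id=10 (photos), parent_dir=6, lev 0.
Iteration 1: join on id=6 -> root (id 6, parent_dir=3, lev 1).
Iteration 2: join on id=3 -> backup (id 3, parent_dir=2, lev 2).
Iteration 3: join on id=2 -> data (id 2, parent_dir=1, lev 3).
Iteration 4: join on id=1 -> bob (id 1, parent_dir=NULL, lev 4).
Iteration 5: parent_dir is NULL; no match; recursion stops.
lev values: 0, 1, 2, 3, 4; the maximum is 4.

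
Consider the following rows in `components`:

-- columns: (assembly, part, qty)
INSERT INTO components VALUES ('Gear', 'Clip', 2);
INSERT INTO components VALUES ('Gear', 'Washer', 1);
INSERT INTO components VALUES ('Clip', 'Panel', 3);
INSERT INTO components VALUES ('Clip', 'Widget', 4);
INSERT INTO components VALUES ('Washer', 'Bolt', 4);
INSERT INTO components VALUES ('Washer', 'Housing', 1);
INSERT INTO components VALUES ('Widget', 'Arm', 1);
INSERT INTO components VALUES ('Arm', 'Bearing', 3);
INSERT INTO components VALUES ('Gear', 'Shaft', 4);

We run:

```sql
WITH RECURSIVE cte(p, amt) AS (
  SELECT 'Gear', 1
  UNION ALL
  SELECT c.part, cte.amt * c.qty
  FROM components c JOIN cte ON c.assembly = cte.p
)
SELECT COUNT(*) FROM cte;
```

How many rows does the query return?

Base: (Gear, amt=1).
Iteration 1: components of {Gear} -> Clip = 1*2 = 2, Shaft = 1*4 = 4, Washer = 1*1 = 1.
Iteration 2: components of {Clip,Shaft,Washer} -> Bolt = 1*4 = 4, Housing = 1*1 = 1, Panel = 2*3 = 6, Widget = 2*4 = 8.
Iteration 3: components of {Bolt,Housing,Panel,Widget} -> Arm = 8*1 = 8.
Iteration 4: components of {Arm} -> Bearing = 8*3 = 24.
Iteration 5: no further components; recursion stops.
Total rows emitted: 10.

10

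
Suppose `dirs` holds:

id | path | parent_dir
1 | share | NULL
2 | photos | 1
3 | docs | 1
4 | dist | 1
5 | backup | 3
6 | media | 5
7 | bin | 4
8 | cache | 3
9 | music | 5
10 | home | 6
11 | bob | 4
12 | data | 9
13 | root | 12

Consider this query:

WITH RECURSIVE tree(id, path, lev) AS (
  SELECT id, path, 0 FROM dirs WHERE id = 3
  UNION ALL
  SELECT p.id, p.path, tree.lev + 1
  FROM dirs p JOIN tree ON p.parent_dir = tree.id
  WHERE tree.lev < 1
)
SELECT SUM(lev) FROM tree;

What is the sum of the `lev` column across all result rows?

2

Base: id=3 (docs) at lev 0.
Iteration 1: rows with parent_dir in {3} -> backup (id 5, lev 1), cache (id 8, lev 1).
Iteration 2: lev < 1 fails for all current rows; recursion stops.
SUM(lev) = 0 + 1 + 1 = 2.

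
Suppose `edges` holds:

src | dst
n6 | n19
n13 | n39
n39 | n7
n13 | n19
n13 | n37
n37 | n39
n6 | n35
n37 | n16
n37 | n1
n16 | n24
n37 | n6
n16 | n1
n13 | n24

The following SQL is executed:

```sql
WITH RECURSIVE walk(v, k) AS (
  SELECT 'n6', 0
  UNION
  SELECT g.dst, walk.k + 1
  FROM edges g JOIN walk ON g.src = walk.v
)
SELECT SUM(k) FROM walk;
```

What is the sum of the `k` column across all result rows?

Base: (n6, k=0).
Iteration 1: edges from {n6} -> (n19, k=1), (n35, k=1).
Iteration 2: no outgoing edges from {n19,n35}; recursion stops.
SUM(k) = 0 + 1 + 1 = 2.

2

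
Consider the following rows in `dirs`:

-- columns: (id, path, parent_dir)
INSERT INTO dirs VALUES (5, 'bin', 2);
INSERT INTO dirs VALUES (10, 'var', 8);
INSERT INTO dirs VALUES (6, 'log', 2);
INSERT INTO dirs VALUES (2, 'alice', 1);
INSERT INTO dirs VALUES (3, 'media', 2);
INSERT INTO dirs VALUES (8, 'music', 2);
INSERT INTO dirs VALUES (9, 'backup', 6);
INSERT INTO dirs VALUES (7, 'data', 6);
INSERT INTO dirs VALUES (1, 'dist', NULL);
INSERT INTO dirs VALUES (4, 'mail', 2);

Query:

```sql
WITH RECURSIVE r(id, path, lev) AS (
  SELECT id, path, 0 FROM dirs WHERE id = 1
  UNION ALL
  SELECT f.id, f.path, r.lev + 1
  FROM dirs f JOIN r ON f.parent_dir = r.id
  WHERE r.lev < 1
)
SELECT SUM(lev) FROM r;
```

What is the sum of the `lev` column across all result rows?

1

Base: id=1 (dist) at lev 0.
Iteration 1: rows with parent_dir in {1} -> alice (id 2, lev 1).
Iteration 2: lev < 1 fails for all current rows; recursion stops.
SUM(lev) = 0 + 1 = 1.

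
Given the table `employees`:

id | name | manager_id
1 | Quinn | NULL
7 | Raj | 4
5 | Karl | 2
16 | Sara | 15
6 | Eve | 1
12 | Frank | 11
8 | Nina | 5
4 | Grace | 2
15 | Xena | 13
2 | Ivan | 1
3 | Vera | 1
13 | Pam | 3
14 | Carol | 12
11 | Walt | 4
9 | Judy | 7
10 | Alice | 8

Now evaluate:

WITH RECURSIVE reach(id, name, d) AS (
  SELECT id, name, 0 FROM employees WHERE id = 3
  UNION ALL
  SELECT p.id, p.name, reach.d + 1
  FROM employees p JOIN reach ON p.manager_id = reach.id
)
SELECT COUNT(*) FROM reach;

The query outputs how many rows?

4

Base: id=3 (Vera) at d 0.
Iteration 1: rows with manager_id in {3} -> Pam (id 13, d 1).
Iteration 2: rows with manager_id in {13} -> Xena (id 15, d 2).
Iteration 3: rows with manager_id in {15} -> Sara (id 16, d 3).
Iteration 4: no rows with manager_id in {16}; recursion stops.
Total rows emitted: 4.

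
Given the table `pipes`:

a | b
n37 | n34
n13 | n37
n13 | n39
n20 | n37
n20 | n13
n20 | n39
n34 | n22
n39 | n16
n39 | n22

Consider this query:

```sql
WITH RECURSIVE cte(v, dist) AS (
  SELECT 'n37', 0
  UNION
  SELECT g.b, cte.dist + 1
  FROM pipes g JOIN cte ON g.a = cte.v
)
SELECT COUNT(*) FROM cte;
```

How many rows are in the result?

3

Base: (n37, dist=0).
Iteration 1: edges from {n37} -> (n34, dist=1).
Iteration 2: edges from {n34} -> (n22, dist=2).
Iteration 3: no outgoing edges from {n22}; recursion stops.
Total rows emitted: 3.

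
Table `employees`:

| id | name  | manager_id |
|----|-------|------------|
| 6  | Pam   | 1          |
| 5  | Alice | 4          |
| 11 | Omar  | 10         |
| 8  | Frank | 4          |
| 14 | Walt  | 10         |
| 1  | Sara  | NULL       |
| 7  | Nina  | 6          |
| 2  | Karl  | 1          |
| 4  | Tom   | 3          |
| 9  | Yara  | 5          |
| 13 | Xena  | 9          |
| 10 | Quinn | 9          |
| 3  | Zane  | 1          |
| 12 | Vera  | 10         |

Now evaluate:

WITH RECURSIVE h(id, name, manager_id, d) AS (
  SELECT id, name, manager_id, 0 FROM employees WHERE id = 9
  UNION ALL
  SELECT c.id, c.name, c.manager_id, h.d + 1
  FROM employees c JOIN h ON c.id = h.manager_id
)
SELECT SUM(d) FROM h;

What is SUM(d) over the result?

10

Base: id=9 (Yara), manager_id=5, d 0.
Iteration 1: join on id=5 -> Alice (id 5, manager_id=4, d 1).
Iteration 2: join on id=4 -> Tom (id 4, manager_id=3, d 2).
Iteration 3: join on id=3 -> Zane (id 3, manager_id=1, d 3).
Iteration 4: join on id=1 -> Sara (id 1, manager_id=NULL, d 4).
Iteration 5: manager_id is NULL; no match; recursion stops.
SUM(d) = 0 + 1 + 2 + 3 + 4 = 10.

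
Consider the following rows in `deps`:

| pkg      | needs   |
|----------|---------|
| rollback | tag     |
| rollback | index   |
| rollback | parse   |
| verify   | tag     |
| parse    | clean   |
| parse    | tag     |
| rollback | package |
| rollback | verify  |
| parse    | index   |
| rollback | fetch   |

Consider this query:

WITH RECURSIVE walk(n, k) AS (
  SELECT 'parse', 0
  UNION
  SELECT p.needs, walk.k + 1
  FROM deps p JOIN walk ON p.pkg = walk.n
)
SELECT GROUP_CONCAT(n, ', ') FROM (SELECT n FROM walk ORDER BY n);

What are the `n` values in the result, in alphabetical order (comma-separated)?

Base: (parse, k=0).
Iteration 1: edges from {parse} -> (clean, k=1), (index, k=1), (tag, k=1).
Iteration 2: no outgoing edges from {clean,index,tag}; recursion stops.

clean, index, parse, tag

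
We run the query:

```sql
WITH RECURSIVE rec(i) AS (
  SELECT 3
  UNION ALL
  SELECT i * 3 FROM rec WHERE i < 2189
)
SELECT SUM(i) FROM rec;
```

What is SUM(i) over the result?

9840

Base: i=3.
Iteration 1: 3 < 2189 holds -> i = 3 * 3 = 9.
Iteration 2: 9 < 2189 holds -> i = 9 * 3 = 27.
Iteration 3: 27 < 2189 holds -> i = 27 * 3 = 81.
Iteration 4: 81 < 2189 holds -> i = 81 * 3 = 243.
Iteration 5: 243 < 2189 holds -> i = 243 * 3 = 729.
Iteration 6: 729 < 2189 holds -> i = 729 * 3 = 2187.
Iteration 7: 2187 < 2189 holds -> i = 2187 * 3 = 6561.
Iteration 8: 6561 < 2189 fails; recursion stops.
SUM(i) = 3 + 9 + 27 + 81 + 243 + 729 + 2187 + 6561 = 9840.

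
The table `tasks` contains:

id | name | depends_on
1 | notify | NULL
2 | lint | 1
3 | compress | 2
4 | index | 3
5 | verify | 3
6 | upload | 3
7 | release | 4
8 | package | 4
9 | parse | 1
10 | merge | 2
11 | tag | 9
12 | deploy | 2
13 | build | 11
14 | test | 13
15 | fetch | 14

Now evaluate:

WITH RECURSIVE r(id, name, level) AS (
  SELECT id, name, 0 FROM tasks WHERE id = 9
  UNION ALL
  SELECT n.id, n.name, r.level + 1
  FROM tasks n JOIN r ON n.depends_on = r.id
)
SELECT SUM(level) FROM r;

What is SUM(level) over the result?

Base: id=9 (parse) at level 0.
Iteration 1: rows with depends_on in {9} -> tag (id 11, level 1).
Iteration 2: rows with depends_on in {11} -> build (id 13, level 2).
Iteration 3: rows with depends_on in {13} -> test (id 14, level 3).
Iteration 4: rows with depends_on in {14} -> fetch (id 15, level 4).
Iteration 5: no rows with depends_on in {15}; recursion stops.
SUM(level) = 0 + 1 + 2 + 3 + 4 = 10.

10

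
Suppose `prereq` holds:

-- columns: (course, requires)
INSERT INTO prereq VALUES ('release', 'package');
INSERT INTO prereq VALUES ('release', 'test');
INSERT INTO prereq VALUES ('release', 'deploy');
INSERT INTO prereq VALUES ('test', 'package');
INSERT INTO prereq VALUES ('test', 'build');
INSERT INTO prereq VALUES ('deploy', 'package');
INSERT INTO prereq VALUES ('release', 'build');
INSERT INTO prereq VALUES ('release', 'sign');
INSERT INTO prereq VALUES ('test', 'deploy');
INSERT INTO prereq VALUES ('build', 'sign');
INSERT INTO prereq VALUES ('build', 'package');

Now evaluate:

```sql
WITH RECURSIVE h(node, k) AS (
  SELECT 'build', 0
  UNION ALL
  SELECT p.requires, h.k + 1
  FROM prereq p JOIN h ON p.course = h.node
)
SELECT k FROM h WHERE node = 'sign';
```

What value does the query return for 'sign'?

Base: (build, k=0).
Iteration 1: edges from {build} -> (package, k=1), (sign, k=1).
Iteration 2: no outgoing edges from {package,sign}; recursion stops.

1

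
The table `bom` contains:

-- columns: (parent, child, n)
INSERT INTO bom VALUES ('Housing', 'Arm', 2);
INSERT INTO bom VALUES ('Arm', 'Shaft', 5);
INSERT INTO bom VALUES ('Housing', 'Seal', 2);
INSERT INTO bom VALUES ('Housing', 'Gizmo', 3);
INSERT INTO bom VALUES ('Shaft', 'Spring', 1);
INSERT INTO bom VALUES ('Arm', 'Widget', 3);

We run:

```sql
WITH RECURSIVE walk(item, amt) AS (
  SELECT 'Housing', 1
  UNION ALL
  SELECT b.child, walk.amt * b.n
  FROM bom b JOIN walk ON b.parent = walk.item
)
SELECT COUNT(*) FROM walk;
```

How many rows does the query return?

7

Base: (Housing, amt=1).
Iteration 1: components of {Housing} -> Arm = 1*2 = 2, Gizmo = 1*3 = 3, Seal = 1*2 = 2.
Iteration 2: components of {Arm,Gizmo,Seal} -> Shaft = 2*5 = 10, Widget = 2*3 = 6.
Iteration 3: components of {Shaft,Widget} -> Spring = 10*1 = 10.
Iteration 4: no further components; recursion stops.
Total rows emitted: 7.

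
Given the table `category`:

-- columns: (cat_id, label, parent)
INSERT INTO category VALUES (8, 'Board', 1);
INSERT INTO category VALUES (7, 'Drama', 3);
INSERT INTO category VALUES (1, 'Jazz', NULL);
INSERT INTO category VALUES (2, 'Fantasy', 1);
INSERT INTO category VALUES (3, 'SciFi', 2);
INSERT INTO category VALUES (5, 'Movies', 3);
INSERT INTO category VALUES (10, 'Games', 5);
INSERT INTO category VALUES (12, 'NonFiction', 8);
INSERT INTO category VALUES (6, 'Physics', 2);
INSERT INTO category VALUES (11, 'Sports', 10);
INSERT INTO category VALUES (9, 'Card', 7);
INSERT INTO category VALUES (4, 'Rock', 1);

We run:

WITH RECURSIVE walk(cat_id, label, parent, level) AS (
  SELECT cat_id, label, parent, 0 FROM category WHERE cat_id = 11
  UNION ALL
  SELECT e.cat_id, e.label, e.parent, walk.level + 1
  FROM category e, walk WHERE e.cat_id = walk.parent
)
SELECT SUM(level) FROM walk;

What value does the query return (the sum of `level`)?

Base: cat_id=11 (Sports), parent=10, level 0.
Iteration 1: join on cat_id=10 -> Games (id 10, parent=5, level 1).
Iteration 2: join on cat_id=5 -> Movies (id 5, parent=3, level 2).
Iteration 3: join on cat_id=3 -> SciFi (id 3, parent=2, level 3).
Iteration 4: join on cat_id=2 -> Fantasy (id 2, parent=1, level 4).
Iteration 5: join on cat_id=1 -> Jazz (id 1, parent=NULL, level 5).
Iteration 6: parent is NULL; no match; recursion stops.
SUM(level) = 0 + 1 + 2 + 3 + 4 + 5 = 15.

15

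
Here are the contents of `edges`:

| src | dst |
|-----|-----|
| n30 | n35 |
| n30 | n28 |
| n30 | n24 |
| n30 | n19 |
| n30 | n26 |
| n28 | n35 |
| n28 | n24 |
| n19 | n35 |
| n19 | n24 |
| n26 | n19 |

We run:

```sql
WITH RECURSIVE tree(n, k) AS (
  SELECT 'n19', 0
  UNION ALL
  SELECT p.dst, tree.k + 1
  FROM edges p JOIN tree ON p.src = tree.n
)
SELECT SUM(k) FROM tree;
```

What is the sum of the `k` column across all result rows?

Base: (n19, k=0).
Iteration 1: edges from {n19} -> (n24, k=1), (n35, k=1).
Iteration 2: no outgoing edges from {n24,n35}; recursion stops.
SUM(k) = 0 + 1 + 1 = 2.

2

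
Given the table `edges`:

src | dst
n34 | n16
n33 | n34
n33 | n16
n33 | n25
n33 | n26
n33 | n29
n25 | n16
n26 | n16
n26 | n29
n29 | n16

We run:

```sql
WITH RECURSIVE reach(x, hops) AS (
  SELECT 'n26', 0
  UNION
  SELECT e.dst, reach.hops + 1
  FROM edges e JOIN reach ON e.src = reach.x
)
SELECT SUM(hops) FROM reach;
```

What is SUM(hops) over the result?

Base: (n26, hops=0).
Iteration 1: edges from {n26} -> (n16, hops=1), (n29, hops=1).
Iteration 2: edges from {n16,n29} -> (n16, hops=2).
Iteration 3: no outgoing edges from {n16}; recursion stops.
SUM(hops) = 0 + 1 + 1 + 2 = 4.

4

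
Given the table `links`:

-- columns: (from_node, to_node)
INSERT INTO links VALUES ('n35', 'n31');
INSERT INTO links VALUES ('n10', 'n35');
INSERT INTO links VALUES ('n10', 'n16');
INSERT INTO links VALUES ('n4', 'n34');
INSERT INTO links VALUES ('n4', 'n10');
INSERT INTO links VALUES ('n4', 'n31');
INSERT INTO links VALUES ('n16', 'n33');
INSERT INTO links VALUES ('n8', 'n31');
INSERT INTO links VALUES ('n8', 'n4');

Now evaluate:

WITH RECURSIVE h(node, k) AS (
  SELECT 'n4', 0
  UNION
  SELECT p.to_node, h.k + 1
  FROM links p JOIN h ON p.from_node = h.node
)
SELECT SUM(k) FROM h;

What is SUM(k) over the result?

13

Base: (n4, k=0).
Iteration 1: edges from {n4} -> (n10, k=1), (n31, k=1), (n34, k=1).
Iteration 2: edges from {n10,n31,n34} -> (n16, k=2), (n35, k=2).
Iteration 3: edges from {n16,n35} -> (n31, k=3), (n33, k=3).
Iteration 4: no outgoing edges from {n31,n33}; recursion stops.
SUM(k) = 0 + 1 + 1 + 1 + 2 + 2 + 3 + 3 = 13.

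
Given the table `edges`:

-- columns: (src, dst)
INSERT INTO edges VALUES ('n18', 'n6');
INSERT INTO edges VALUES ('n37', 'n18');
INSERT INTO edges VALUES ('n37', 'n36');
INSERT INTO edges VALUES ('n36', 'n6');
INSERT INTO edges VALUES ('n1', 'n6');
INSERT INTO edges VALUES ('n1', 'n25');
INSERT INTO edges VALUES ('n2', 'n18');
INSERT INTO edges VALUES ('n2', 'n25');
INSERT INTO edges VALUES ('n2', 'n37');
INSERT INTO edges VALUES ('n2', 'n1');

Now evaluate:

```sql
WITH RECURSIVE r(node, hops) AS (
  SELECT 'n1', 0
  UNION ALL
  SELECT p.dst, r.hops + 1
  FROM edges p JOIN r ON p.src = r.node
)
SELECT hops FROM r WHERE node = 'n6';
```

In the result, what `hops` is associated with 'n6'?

Base: (n1, hops=0).
Iteration 1: edges from {n1} -> (n25, hops=1), (n6, hops=1).
Iteration 2: no outgoing edges from {n25,n6}; recursion stops.

1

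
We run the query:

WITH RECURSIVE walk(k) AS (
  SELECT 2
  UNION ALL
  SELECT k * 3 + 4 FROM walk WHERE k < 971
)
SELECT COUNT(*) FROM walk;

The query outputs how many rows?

7

Base: k=2.
Iteration 1: 2 < 971 holds -> k = 2 * 3 + 4 = 10.
Iteration 2: 10 < 971 holds -> k = 10 * 3 + 4 = 34.
Iteration 3: 34 < 971 holds -> k = 34 * 3 + 4 = 106.
Iteration 4: 106 < 971 holds -> k = 106 * 3 + 4 = 322.
Iteration 5: 322 < 971 holds -> k = 322 * 3 + 4 = 970.
Iteration 6: 970 < 971 holds -> k = 970 * 3 + 4 = 2914.
Iteration 7: 2914 < 971 fails; recursion stops.
Total rows emitted: 7.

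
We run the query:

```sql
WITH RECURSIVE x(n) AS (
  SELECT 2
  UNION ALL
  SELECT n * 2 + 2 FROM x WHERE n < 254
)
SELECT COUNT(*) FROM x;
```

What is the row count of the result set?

Base: n=2.
Iteration 1: 2 < 254 holds -> n = 2 * 2 + 2 = 6.
Iteration 2: 6 < 254 holds -> n = 6 * 2 + 2 = 14.
Iteration 3: 14 < 254 holds -> n = 14 * 2 + 2 = 30.
Iteration 4: 30 < 254 holds -> n = 30 * 2 + 2 = 62.
Iteration 5: 62 < 254 holds -> n = 62 * 2 + 2 = 126.
Iteration 6: 126 < 254 holds -> n = 126 * 2 + 2 = 254.
Iteration 7: 254 < 254 fails; recursion stops.
Total rows emitted: 7.

7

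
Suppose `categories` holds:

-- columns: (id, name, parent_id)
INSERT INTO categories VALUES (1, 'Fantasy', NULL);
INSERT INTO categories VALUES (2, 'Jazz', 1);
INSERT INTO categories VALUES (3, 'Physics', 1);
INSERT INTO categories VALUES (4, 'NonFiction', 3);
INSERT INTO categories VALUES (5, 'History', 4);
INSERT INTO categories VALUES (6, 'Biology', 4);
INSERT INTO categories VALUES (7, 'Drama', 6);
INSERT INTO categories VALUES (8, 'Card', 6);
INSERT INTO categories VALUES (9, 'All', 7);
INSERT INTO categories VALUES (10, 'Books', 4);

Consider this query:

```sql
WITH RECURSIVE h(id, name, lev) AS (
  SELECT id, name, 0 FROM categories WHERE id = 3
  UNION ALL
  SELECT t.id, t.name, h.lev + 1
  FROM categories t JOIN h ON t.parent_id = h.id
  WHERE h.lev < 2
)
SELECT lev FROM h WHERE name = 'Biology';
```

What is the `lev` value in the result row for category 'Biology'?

2

Base: id=3 (Physics) at lev 0.
Iteration 1: rows with parent_id in {3} -> NonFiction (id 4, lev 1).
Iteration 2: rows with parent_id in {4} -> History (id 5, lev 2), Biology (id 6, lev 2), Books (id 10, lev 2).
Iteration 3: lev < 2 fails for all current rows; recursion stops.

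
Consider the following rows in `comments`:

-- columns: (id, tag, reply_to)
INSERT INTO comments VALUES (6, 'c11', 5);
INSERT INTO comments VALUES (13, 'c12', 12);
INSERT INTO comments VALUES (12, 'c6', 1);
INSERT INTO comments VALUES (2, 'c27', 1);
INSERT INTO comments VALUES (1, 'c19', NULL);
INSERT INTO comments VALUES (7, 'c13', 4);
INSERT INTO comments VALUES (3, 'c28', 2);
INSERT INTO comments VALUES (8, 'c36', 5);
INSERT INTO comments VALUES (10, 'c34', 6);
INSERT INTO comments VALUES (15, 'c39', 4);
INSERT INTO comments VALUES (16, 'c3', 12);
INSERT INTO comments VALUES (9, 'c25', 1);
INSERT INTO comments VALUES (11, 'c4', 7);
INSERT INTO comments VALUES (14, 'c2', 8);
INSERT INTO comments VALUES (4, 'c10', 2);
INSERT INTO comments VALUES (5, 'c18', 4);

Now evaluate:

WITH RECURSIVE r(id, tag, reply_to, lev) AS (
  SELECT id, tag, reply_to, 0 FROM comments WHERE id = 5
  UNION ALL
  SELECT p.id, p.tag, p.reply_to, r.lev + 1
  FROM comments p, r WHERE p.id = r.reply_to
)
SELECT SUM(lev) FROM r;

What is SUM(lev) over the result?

Base: id=5 (c18), reply_to=4, lev 0.
Iteration 1: join on id=4 -> c10 (id 4, reply_to=2, lev 1).
Iteration 2: join on id=2 -> c27 (id 2, reply_to=1, lev 2).
Iteration 3: join on id=1 -> c19 (id 1, reply_to=NULL, lev 3).
Iteration 4: reply_to is NULL; no match; recursion stops.
SUM(lev) = 0 + 1 + 2 + 3 = 6.

6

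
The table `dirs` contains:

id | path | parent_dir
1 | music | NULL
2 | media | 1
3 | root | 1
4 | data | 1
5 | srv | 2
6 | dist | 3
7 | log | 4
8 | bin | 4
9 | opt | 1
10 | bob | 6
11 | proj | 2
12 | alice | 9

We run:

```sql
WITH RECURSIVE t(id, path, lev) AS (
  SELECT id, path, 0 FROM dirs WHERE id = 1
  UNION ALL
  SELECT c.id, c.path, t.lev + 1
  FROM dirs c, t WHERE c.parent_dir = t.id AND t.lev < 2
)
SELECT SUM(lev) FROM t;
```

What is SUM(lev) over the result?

Base: id=1 (music) at lev 0.
Iteration 1: rows with parent_dir in {1} -> media (id 2, lev 1), root (id 3, lev 1), data (id 4, lev 1), opt (id 9, lev 1).
Iteration 2: rows with parent_dir in {2,3,4,9} -> srv (id 5, lev 2), dist (id 6, lev 2), log (id 7, lev 2), bin (id 8, lev 2), proj (id 11, lev 2), alice (id 12, lev 2).
Iteration 3: lev < 2 fails for all current rows; recursion stops.
SUM(lev) = 0 + 1 + 1 + 1 + 1 + 2 + 2 + 2 + 2 + 2 + 2 = 16.

16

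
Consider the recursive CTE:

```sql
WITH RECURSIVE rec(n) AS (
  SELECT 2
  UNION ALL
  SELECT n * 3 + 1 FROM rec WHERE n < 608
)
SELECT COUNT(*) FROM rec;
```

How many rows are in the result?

Base: n=2.
Iteration 1: 2 < 608 holds -> n = 2 * 3 + 1 = 7.
Iteration 2: 7 < 608 holds -> n = 7 * 3 + 1 = 22.
Iteration 3: 22 < 608 holds -> n = 22 * 3 + 1 = 67.
Iteration 4: 67 < 608 holds -> n = 67 * 3 + 1 = 202.
Iteration 5: 202 < 608 holds -> n = 202 * 3 + 1 = 607.
Iteration 6: 607 < 608 holds -> n = 607 * 3 + 1 = 1822.
Iteration 7: 1822 < 608 fails; recursion stops.
Total rows emitted: 7.

7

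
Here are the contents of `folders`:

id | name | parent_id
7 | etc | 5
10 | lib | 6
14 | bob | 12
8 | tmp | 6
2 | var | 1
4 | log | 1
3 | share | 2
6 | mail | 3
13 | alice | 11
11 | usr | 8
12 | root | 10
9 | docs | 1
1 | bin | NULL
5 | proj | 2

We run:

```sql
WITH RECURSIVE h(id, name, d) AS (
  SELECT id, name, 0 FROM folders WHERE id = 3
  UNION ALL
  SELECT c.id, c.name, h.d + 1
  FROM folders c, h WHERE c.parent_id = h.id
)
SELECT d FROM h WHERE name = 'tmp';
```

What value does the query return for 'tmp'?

Base: id=3 (share) at d 0.
Iteration 1: rows with parent_id in {3} -> mail (id 6, d 1).
Iteration 2: rows with parent_id in {6} -> tmp (id 8, d 2), lib (id 10, d 2).
Iteration 3: rows with parent_id in {8,10} -> usr (id 11, d 3), root (id 12, d 3).
Iteration 4: rows with parent_id in {11,12} -> alice (id 13, d 4), bob (id 14, d 4).
Iteration 5: no rows with parent_id in {13,14}; recursion stops.

2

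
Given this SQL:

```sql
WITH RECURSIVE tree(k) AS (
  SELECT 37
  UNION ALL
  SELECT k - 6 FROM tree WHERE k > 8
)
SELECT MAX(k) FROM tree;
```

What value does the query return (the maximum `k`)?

Base: k=37.
Iteration 1: 37 > 8 holds -> k = 37 - 6 = 31.
Iteration 2: 31 > 8 holds -> k = 31 - 6 = 25.
Iteration 3: 25 > 8 holds -> k = 25 - 6 = 19.
Iteration 4: 19 > 8 holds -> k = 19 - 6 = 13.
Iteration 5: 13 > 8 holds -> k = 13 - 6 = 7.
Iteration 6: 7 > 8 fails; recursion stops.
k values: 37, 31, 25, 19, 13, 7; the maximum is 37.

37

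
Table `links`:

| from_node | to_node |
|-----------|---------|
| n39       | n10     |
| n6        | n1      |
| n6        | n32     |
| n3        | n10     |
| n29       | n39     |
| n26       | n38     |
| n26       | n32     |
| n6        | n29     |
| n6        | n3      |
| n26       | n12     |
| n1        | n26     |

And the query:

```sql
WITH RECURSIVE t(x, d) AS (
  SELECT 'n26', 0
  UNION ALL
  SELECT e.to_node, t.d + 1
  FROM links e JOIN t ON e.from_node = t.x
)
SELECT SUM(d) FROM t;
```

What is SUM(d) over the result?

3

Base: (n26, d=0).
Iteration 1: edges from {n26} -> (n12, d=1), (n32, d=1), (n38, d=1).
Iteration 2: no outgoing edges from {n12,n32,n38}; recursion stops.
SUM(d) = 0 + 1 + 1 + 1 = 3.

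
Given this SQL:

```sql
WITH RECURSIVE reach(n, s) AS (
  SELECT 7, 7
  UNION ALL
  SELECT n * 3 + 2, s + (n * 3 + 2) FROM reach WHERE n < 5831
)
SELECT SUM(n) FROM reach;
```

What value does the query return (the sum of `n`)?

Base: n=7, s=7.
Iteration 1: 7 < 5831 holds -> n = 7 * 3 + 2 = 23, s = 7 + 23 = 30.
Iteration 2: 23 < 5831 holds -> n = 23 * 3 + 2 = 71, s = 30 + 71 = 101.
Iteration 3: 71 < 5831 holds -> n = 71 * 3 + 2 = 215, s = 101 + 215 = 316.
Iteration 4: 215 < 5831 holds -> n = 215 * 3 + 2 = 647, s = 316 + 647 = 963.
Iteration 5: 647 < 5831 holds -> n = 647 * 3 + 2 = 1943, s = 963 + 1943 = 2906.
Iteration 6: 1943 < 5831 holds -> n = 1943 * 3 + 2 = 5831, s = 2906 + 5831 = 8737.
Iteration 7: 5831 < 5831 fails; recursion stops.
SUM(n) = 7 + 23 + 71 + 215 + 647 + 1943 + 5831 = 8737.

8737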